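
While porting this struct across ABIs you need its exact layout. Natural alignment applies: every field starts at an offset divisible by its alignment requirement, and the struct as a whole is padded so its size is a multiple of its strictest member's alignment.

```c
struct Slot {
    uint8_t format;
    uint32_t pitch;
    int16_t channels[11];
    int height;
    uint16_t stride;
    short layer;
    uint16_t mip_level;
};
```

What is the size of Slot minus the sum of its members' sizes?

0..1  format  (1B, 1-aligned)
1..4  -- padding (3B)
4..8  pitch  (4B, 4-aligned)
8..30  channels  (22B, 2-aligned)
30..32  -- padding (2B)
32..36  height  (4B, 4-aligned)
36..38  stride  (2B, 2-aligned)
38..40  layer  (2B, 2-aligned)
40..42  mip_level  (2B, 2-aligned)
42..44  -- tail padding (2B)
sizeof = 44, alignof = 4
data bytes 37, size 44 → padding 7

7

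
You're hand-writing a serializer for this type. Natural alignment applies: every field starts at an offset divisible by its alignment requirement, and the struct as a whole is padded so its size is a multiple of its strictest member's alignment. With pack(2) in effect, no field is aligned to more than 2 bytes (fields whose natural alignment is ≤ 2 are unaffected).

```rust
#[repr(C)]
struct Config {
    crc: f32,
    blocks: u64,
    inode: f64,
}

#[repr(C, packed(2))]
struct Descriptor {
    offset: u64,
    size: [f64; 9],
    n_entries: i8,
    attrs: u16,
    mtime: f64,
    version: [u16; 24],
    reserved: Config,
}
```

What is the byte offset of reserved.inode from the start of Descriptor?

Config: crc at 0 (size 4, align 4) → ends 4; pad 4 to align 8 for blocks; blocks at 8 (size 8, align 8) → ends 16; inode at 16 (size 8, align 8) → ends 24; total 24 bytes, alignment 8
offset at 0 (size 8, align 2) → ends 8
size at 8 (size 72, align 2) → ends 80
n_entries at 80 (size 1, align 1) → ends 81
pad 1 to align 2 for attrs
attrs at 82 (size 2, align 2) → ends 84
mtime at 84 (size 8, align 2) → ends 92
version at 92 (size 48, align 2) → ends 140
reserved at 140 (size 24, align 2) → ends 164
within Config: inode at 16
140 + 16 = 156

156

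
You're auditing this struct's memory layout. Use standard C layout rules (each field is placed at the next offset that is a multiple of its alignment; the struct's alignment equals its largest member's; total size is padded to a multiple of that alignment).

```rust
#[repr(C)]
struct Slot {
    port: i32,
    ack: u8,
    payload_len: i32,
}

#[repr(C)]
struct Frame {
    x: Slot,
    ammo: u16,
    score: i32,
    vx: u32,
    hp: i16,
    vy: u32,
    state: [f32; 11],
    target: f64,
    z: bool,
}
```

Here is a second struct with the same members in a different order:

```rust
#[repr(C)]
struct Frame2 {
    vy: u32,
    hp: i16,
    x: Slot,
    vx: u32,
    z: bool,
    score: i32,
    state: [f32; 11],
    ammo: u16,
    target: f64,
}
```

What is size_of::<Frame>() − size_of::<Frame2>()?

8

Slot: port at 0 (size 4, align 4) → ends 4; ack at 4 (size 1, align 1) → ends 5; pad 3 to align 4 for payload_len; payload_len at 8 (size 4, align 4) → ends 12; total 12 bytes, alignment 4
x at 0 (size 12, align 4) → ends 12
ammo at 12 (size 2, align 2) → ends 14
pad 2 to align 4 for score
score at 16 (size 4, align 4) → ends 20
vx at 20 (size 4, align 4) → ends 24
hp at 24 (size 2, align 2) → ends 26
pad 2 to align 4 for vy
vy at 28 (size 4, align 4) → ends 32
state at 32 (size 44, align 4) → ends 76
pad 4 to align 8 for target
target at 80 (size 8, align 8) → ends 88
z at 88 (size 1, align 1) → ends 89
tail pad 7 to reach multiple of 8
total 96 bytes, alignment 8
— Frame2 —
vy at 0 (size 4, align 4) → ends 4
hp at 4 (size 2, align 2) → ends 6
pad 2 to align 4 for x
x at 8 (size 12, align 4) → ends 20
vx at 20 (size 4, align 4) → ends 24
z at 24 (size 1, align 1) → ends 25
pad 3 to align 4 for score
score at 28 (size 4, align 4) → ends 32
state at 32 (size 44, align 4) → ends 76
ammo at 76 (size 2, align 2) → ends 78
pad 2 to align 8 for target
target at 80 (size 8, align 8) → ends 88
total 88 bytes, alignment 8
96 − 88 = 8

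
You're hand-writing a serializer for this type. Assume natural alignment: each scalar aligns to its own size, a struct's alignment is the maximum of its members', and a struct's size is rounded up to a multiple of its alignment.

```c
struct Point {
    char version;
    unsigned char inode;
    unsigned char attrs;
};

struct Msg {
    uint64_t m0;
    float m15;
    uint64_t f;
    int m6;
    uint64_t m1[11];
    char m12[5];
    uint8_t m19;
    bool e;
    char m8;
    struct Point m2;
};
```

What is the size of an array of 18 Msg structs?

Point: 0..1  version  (1B, 1-aligned); 1..2  inode  (1B, 1-aligned); 2..3  attrs  (1B, 1-aligned); sizeof = 3, alignof = 1
0..8  m0  (8B, 8-aligned)
8..12  m15  (4B, 4-aligned)
12..16  -- padding (4B)
16..24  f  (8B, 8-aligned)
24..28  m6  (4B, 4-aligned)
28..32  -- padding (4B)
32..120  m1  (88B, 8-aligned)
120..125  m12  (5B, 1-aligned)
125..126  m19  (1B, 1-aligned)
126..127  e  (1B, 1-aligned)
127..128  m8  (1B, 1-aligned)
128..131  m2  (3B, 1-aligned)
131..136  -- tail padding (5B)
sizeof = 136, alignof = 8
array of 18: 18 × 136 = 2448

2448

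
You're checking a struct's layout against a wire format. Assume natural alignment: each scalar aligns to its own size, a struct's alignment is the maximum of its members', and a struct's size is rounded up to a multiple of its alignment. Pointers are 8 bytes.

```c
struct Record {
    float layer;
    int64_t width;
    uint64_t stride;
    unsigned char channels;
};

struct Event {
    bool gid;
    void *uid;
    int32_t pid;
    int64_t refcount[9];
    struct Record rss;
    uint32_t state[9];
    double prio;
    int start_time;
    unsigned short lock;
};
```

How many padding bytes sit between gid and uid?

Record: 0..4  layer  (4B, 4-aligned); 4..8  -- padding (4B); 8..16  width  (8B, 8-aligned); 16..24  stride  (8B, 8-aligned); 24..25  channels  (1B, 1-aligned); 25..32  -- tail padding (7B); sizeof = 32, alignof = 8
0..1  gid  (1B, 1-aligned)
1..8  -- padding (7B)
8..16  uid  (8B, 8-aligned)

7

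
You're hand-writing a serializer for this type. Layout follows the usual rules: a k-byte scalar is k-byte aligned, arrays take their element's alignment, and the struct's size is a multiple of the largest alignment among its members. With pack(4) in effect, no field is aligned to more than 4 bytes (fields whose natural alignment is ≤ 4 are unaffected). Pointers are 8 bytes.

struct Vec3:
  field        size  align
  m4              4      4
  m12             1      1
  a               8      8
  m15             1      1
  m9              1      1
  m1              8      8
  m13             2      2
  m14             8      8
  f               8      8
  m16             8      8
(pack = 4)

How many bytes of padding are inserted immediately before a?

3

0..4  m4  (4B, 4-aligned)
4..5  m12  (1B, 1-aligned)
5..8  -- padding (3B)
8..16  a  (8B, 4-aligned)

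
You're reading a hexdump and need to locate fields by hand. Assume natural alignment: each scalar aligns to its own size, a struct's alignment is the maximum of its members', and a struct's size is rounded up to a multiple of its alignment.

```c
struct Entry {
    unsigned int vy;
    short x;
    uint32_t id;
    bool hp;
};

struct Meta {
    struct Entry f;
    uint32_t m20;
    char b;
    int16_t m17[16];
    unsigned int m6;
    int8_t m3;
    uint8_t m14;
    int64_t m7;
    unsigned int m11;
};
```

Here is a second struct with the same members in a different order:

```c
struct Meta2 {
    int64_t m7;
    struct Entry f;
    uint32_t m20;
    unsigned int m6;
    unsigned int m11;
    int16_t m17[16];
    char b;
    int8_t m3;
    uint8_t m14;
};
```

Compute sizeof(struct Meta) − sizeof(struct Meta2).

Entry: @0: vy [4B, align 4] → 4; @4: x [2B, align 2] → 6; +2 pad (align 4); @8: id [4B, align 4] → 12; @12: hp [1B, align 1] → 13; +3 tail pad (align 4); size 16, align 4
@0: f [16B, align 4] → 16
@16: m20 [4B, align 4] → 20
@20: b [1B, align 1] → 21
+1 pad (align 2)
@22: m17 [32B, align 2] → 54
+2 pad (align 4)
@56: m6 [4B, align 4] → 60
@60: m3 [1B, align 1] → 61
@61: m14 [1B, align 1] → 62
+2 pad (align 8)
@64: m7 [8B, align 8] → 72
@72: m11 [4B, align 4] → 76
+4 tail pad (align 8)
size 80, align 8
— Meta2 —
@0: m7 [8B, align 8] → 8
@8: f [16B, align 4] → 24
@24: m20 [4B, align 4] → 28
@28: m6 [4B, align 4] → 32
@32: m11 [4B, align 4] → 36
@36: m17 [32B, align 2] → 68
@68: b [1B, align 1] → 69
@69: m3 [1B, align 1] → 70
@70: m14 [1B, align 1] → 71
+1 tail pad (align 8)
size 72, align 8
80 − 72 = 8

8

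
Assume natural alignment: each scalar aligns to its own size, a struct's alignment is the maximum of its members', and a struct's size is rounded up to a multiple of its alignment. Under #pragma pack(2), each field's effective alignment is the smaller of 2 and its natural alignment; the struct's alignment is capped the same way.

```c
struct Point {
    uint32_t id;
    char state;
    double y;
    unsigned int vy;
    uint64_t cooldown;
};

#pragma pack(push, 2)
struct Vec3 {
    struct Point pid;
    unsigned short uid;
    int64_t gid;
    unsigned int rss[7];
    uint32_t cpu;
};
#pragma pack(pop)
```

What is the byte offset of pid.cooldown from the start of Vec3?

24

Point: 0..4  id  (4B, 4-aligned); 4..5  state  (1B, 1-aligned); 5..8  -- padding (3B); 8..16  y  (8B, 8-aligned); 16..20  vy  (4B, 4-aligned); 20..24  -- padding (4B); 24..32  cooldown  (8B, 8-aligned); sizeof = 32, alignof = 8
0..32  pid  (32B, 2-aligned)
within Point: cooldown at 24
0 + 24 = 24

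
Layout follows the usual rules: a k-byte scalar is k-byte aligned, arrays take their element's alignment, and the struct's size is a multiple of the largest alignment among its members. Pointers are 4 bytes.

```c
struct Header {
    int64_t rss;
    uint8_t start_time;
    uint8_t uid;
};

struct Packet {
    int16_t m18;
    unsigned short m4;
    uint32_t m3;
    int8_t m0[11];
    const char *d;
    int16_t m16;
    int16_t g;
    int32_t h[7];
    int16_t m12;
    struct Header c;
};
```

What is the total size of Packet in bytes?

Header: 0..8  rss  (8B, 8-aligned); 8..9  start_time  (1B, 1-aligned); 9..10  uid  (1B, 1-aligned); 10..16  -- tail padding (6B); sizeof = 16, alignof = 8
0..2  m18  (2B, 2-aligned)
2..4  m4  (2B, 2-aligned)
4..8  m3  (4B, 4-aligned)
8..19  m0  (11B, 1-aligned)
19..20  -- padding (1B)
20..24  d  (4B, 4-aligned)
24..26  m16  (2B, 2-aligned)
26..28  g  (2B, 2-aligned)
28..56  h  (28B, 4-aligned)
56..58  m12  (2B, 2-aligned)
58..64  -- padding (6B)
64..80  c  (16B, 8-aligned)
sizeof = 80, alignof = 8

80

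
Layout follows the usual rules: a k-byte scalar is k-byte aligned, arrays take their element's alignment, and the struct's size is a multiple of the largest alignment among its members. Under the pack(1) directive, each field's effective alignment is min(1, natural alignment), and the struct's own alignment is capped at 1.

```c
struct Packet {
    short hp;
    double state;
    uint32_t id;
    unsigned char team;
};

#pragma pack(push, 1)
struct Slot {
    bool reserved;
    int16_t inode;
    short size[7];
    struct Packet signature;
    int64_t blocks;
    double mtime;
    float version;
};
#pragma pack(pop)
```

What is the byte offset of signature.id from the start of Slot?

Packet: @0: hp [2B, align 2] → 2; +6 pad (align 8); @8: state [8B, align 8] → 16; @16: id [4B, align 4] → 20; @20: team [1B, align 1] → 21; +3 tail pad (align 8); size 24, align 8
@0: reserved [1B, align 1] → 1
@1: inode [2B, align 1] → 3
@3: size [14B, align 1] → 17
@17: signature [24B, align 1] → 41
within Packet: id at 16
17 + 16 = 33

33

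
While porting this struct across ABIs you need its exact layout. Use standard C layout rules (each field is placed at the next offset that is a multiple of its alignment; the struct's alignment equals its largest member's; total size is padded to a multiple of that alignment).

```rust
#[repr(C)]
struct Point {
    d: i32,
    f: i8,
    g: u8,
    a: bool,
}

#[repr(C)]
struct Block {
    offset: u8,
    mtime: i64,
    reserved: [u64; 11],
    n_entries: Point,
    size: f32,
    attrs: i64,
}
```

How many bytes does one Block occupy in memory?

Point: 0..4  d  (4B, 4-aligned); 4..5  f  (1B, 1-aligned); 5..6  g  (1B, 1-aligned); 6..7  a  (1B, 1-aligned); 7..8  -- tail padding (1B); sizeof = 8, alignof = 4
0..1  offset  (1B, 1-aligned)
1..8  -- padding (7B)
8..16  mtime  (8B, 8-aligned)
16..104  reserved  (88B, 8-aligned)
104..112  n_entries  (8B, 4-aligned)
112..116  size  (4B, 4-aligned)
116..120  -- padding (4B)
120..128  attrs  (8B, 8-aligned)
sizeof = 128, alignof = 8

128 bytes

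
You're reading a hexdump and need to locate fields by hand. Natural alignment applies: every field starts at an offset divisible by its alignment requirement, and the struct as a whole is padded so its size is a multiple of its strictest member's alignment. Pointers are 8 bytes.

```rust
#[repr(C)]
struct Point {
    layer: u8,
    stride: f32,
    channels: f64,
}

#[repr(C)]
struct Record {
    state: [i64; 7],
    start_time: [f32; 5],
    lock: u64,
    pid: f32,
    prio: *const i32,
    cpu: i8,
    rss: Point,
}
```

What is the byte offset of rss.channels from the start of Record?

120

Point: @0: layer [1B, align 1] → 1; +3 pad (align 4); @4: stride [4B, align 4] → 8; @8: channels [8B, align 8] → 16; size 16, align 8
@0: state [56B, align 8] → 56
@56: start_time [20B, align 4] → 76
+4 pad (align 8)
@80: lock [8B, align 8] → 88
@88: pid [4B, align 4] → 92
+4 pad (align 8)
@96: prio [8B, align 8] → 104
@104: cpu [1B, align 1] → 105
+7 pad (align 8)
@112: rss [16B, align 8] → 128
within Point: channels at 8
112 + 8 = 120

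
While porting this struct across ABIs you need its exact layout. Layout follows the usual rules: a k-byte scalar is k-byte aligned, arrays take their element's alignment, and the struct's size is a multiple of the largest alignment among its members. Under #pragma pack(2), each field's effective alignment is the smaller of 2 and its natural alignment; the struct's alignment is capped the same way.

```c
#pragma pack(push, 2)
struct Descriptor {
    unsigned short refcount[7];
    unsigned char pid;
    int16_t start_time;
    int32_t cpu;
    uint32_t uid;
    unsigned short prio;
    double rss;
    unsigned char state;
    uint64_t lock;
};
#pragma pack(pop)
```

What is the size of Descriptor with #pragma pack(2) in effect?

refcount at 0 (size 14, align 2) → ends 14
pid at 14 (size 1, align 1) → ends 15
pad 1 to align 2 for start_time
start_time at 16 (size 2, align 2) → ends 18
cpu at 18 (size 4, align 2) → ends 22
uid at 22 (size 4, align 2) → ends 26
prio at 26 (size 2, align 2) → ends 28
rss at 28 (size 8, align 2) → ends 36
state at 36 (size 1, align 1) → ends 37
pad 1 to align 2 for lock
lock at 38 (size 8, align 2) → ends 46
total 46 bytes, alignment 2

46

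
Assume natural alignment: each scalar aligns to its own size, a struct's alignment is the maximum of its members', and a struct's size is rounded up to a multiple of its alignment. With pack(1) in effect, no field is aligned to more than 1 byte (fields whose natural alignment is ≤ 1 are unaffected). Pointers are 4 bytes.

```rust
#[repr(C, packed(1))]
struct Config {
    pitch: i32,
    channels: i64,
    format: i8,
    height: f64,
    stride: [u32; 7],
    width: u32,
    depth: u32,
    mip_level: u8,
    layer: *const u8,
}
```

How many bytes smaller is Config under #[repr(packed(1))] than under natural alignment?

18

natural layout:
  @0: pitch [4B, align 4] → 4
  +4 pad (align 8)
  @8: channels [8B, align 8] → 16
  @16: format [1B, align 1] → 17
  +7 pad (align 8)
  @24: height [8B, align 8] → 32
  @32: stride [28B, align 4] → 60
  @60: width [4B, align 4] → 64
  @64: depth [4B, align 4] → 68
  @68: mip_level [1B, align 1] → 69
  +3 pad (align 4)
  @72: layer [4B, align 4] → 76
  +4 tail pad (align 8)
  size 80, align 8
packed(1) layout:
  @0: pitch [4B, align 1] → 4
  @4: channels [8B, align 1] → 12
  @12: format [1B, align 1] → 13
  @13: height [8B, align 1] → 21
  @21: stride [28B, align 1] → 49
  @49: width [4B, align 1] → 53
  @53: depth [4B, align 1] → 57
  @57: mip_level [1B, align 1] → 58
  @58: layer [4B, align 1] → 62
  size 62, align 1
80 − 62 = 18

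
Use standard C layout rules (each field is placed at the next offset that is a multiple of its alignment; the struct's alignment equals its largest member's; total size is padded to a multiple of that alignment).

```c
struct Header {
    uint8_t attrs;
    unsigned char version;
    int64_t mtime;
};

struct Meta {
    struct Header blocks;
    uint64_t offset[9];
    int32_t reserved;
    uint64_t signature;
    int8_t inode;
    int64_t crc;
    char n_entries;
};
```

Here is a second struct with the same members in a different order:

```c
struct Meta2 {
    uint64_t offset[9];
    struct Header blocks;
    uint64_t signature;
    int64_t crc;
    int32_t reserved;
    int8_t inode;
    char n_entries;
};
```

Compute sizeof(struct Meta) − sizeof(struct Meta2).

Header: @0: attrs [1B, align 1] → 1; @1: version [1B, align 1] → 2; +6 pad (align 8); @8: mtime [8B, align 8] → 16; size 16, align 8
@0: blocks [16B, align 8] → 16
@16: offset [72B, align 8] → 88
@88: reserved [4B, align 4] → 92
+4 pad (align 8)
@96: signature [8B, align 8] → 104
@104: inode [1B, align 1] → 105
+7 pad (align 8)
@112: crc [8B, align 8] → 120
@120: n_entries [1B, align 1] → 121
+7 tail pad (align 8)
size 128, align 8
— Meta2 —
@0: offset [72B, align 8] → 72
@72: blocks [16B, align 8] → 88
@88: signature [8B, align 8] → 96
@96: crc [8B, align 8] → 104
@104: reserved [4B, align 4] → 108
@108: inode [1B, align 1] → 109
@109: n_entries [1B, align 1] → 110
+2 tail pad (align 8)
size 112, align 8
128 − 112 = 16

16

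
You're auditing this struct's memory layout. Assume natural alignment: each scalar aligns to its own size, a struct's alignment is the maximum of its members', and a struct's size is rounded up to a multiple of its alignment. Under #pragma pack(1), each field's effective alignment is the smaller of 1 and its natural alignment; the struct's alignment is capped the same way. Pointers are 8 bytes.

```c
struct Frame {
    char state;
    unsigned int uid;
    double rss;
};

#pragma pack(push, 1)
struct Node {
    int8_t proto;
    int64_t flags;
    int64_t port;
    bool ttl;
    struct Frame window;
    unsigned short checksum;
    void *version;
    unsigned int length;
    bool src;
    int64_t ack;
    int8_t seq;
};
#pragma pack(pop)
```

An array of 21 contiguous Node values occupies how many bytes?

Frame: state at 0 (size 1, align 1) → ends 1; pad 3 to align 4 for uid; uid at 4 (size 4, align 4) → ends 8; rss at 8 (size 8, align 8) → ends 16; total 16 bytes, alignment 8
proto at 0 (size 1, align 1) → ends 1
flags at 1 (size 8, align 1) → ends 9
port at 9 (size 8, align 1) → ends 17
ttl at 17 (size 1, align 1) → ends 18
window at 18 (size 16, align 1) → ends 34
checksum at 34 (size 2, align 1) → ends 36
version at 36 (size 8, align 1) → ends 44
length at 44 (size 4, align 1) → ends 48
src at 48 (size 1, align 1) → ends 49
ack at 49 (size 8, align 1) → ends 57
seq at 57 (size 1, align 1) → ends 58
total 58 bytes, alignment 1
array of 21: 21 × 58 = 1218

1218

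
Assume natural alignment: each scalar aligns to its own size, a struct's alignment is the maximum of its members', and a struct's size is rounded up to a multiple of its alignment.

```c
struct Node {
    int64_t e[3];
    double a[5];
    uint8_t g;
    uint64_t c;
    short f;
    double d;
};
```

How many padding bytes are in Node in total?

13

@0: e [24B, align 8] → 24
@24: a [40B, align 8] → 64
@64: g [1B, align 1] → 65
+7 pad (align 8)
@72: c [8B, align 8] → 80
@80: f [2B, align 2] → 82
+6 pad (align 8)
@88: d [8B, align 8] → 96
size 96, align 8
data bytes 83, size 96 → padding 13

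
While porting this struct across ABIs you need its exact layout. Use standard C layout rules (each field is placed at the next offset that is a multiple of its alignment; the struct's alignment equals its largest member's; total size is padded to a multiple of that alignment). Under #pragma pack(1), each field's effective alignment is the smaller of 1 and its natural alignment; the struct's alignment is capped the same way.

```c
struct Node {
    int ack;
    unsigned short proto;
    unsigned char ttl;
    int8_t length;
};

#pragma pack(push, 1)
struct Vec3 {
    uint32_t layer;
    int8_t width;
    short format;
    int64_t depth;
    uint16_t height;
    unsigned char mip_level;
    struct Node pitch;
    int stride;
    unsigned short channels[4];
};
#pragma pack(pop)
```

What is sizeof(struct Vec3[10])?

Node: ack at 0 (size 4, align 4) → ends 4; proto at 4 (size 2, align 2) → ends 6; ttl at 6 (size 1, align 1) → ends 7; length at 7 (size 1, align 1) → ends 8; total 8 bytes, alignment 4
layer at 0 (size 4, align 1) → ends 4
width at 4 (size 1, align 1) → ends 5
format at 5 (size 2, align 1) → ends 7
depth at 7 (size 8, align 1) → ends 15
height at 15 (size 2, align 1) → ends 17
mip_level at 17 (size 1, align 1) → ends 18
pitch at 18 (size 8, align 1) → ends 26
stride at 26 (size 4, align 1) → ends 30
channels at 30 (size 8, align 1) → ends 38
total 38 bytes, alignment 1
array of 10: 10 × 38 = 380

380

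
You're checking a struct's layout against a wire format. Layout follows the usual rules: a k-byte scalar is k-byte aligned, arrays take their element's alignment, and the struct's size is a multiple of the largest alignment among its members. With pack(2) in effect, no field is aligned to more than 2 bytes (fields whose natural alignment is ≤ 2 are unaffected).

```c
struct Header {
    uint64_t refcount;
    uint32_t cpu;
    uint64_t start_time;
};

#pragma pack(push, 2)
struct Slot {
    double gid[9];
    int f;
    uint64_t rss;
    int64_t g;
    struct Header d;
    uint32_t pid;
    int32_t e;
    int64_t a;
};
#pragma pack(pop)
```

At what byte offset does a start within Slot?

124

Header: @0: refcount [8B, align 8] → 8; @8: cpu [4B, align 4] → 12; +4 pad (align 8); @16: start_time [8B, align 8] → 24; size 24, align 8
@0: gid [72B, align 2] → 72
@72: f [4B, align 2] → 76
@76: rss [8B, align 2] → 84
@84: g [8B, align 2] → 92
@92: d [24B, align 2] → 116
@116: pid [4B, align 2] → 120
@120: e [4B, align 2] → 124
@124: a [8B, align 2] → 132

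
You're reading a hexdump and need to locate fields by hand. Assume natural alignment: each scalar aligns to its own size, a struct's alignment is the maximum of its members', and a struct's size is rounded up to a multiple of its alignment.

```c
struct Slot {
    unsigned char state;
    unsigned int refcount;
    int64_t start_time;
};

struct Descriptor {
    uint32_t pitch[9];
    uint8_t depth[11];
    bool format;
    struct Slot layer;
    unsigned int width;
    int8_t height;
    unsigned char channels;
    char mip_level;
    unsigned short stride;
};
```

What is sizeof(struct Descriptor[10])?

Slot: @0: state [1B, align 1] → 1; +3 pad (align 4); @4: refcount [4B, align 4] → 8; @8: start_time [8B, align 8] → 16; size 16, align 8
@0: pitch [36B, align 4] → 36
@36: depth [11B, align 1] → 47
@47: format [1B, align 1] → 48
@48: layer [16B, align 8] → 64
@64: width [4B, align 4] → 68
@68: height [1B, align 1] → 69
@69: channels [1B, align 1] → 70
@70: mip_level [1B, align 1] → 71
+1 pad (align 2)
@72: stride [2B, align 2] → 74
+6 tail pad (align 8)
size 80, align 8
array of 10: 10 × 80 = 800

800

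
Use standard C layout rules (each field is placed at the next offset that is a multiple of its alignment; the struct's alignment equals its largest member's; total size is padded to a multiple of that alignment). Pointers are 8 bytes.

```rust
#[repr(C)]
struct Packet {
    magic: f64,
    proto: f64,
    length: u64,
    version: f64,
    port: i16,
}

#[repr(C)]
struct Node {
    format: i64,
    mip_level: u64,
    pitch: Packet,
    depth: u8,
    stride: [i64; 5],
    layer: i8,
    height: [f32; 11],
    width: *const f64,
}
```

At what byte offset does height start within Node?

Packet: magic at 0 (size 8, align 8) → ends 8; proto at 8 (size 8, align 8) → ends 16; length at 16 (size 8, align 8) → ends 24; version at 24 (size 8, align 8) → ends 32; port at 32 (size 2, align 2) → ends 34; tail pad 6 to reach multiple of 8; total 40 bytes, alignment 8
format at 0 (size 8, align 8) → ends 8
mip_level at 8 (size 8, align 8) → ends 16
pitch at 16 (size 40, align 8) → ends 56
depth at 56 (size 1, align 1) → ends 57
pad 7 to align 8 for stride
stride at 64 (size 40, align 8) → ends 104
layer at 104 (size 1, align 1) → ends 105
pad 3 to align 4 for height
height at 108 (size 44, align 4) → ends 152

108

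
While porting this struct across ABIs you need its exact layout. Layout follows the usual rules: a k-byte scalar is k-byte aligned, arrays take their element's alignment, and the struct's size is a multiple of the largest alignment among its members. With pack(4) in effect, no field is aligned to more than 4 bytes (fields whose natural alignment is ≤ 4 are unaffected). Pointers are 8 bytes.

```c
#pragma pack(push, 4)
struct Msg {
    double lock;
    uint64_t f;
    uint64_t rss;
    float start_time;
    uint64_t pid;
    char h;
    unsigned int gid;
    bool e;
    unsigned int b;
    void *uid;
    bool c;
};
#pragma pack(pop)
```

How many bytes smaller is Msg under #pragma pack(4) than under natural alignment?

8

natural layout:
  0..8  lock  (8B, 8-aligned)
  8..16  f  (8B, 8-aligned)
  16..24  rss  (8B, 8-aligned)
  24..28  start_time  (4B, 4-aligned)
  28..32  -- padding (4B)
  32..40  pid  (8B, 8-aligned)
  40..41  h  (1B, 1-aligned)
  41..44  -- padding (3B)
  44..48  gid  (4B, 4-aligned)
  48..49  e  (1B, 1-aligned)
  49..52  -- padding (3B)
  52..56  b  (4B, 4-aligned)
  56..64  uid  (8B, 8-aligned)
  64..65  c  (1B, 1-aligned)
  65..72  -- tail padding (7B)
  sizeof = 72, alignof = 8
packed(4) layout:
  0..8  lock  (8B, 4-aligned)
  8..16  f  (8B, 4-aligned)
  16..24  rss  (8B, 4-aligned)
  24..28  start_time  (4B, 4-aligned)
  28..36  pid  (8B, 4-aligned)
  36..37  h  (1B, 1-aligned)
  37..40  -- padding (3B)
  40..44  gid  (4B, 4-aligned)
  44..45  e  (1B, 1-aligned)
  45..48  -- padding (3B)
  48..52  b  (4B, 4-aligned)
  52..60  uid  (8B, 4-aligned)
  60..61  c  (1B, 1-aligned)
  61..64  -- tail padding (3B)
  sizeof = 64, alignof = 4
72 − 64 = 8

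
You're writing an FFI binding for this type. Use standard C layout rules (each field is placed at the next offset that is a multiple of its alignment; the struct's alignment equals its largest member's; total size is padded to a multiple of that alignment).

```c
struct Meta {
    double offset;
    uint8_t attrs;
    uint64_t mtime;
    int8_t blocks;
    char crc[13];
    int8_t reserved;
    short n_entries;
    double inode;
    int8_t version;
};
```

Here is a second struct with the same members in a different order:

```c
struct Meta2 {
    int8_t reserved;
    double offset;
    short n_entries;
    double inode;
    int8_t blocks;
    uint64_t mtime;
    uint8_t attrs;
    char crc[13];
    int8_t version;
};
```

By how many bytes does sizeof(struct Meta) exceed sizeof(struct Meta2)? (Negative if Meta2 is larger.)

0

0..8  offset  (8B, 8-aligned)
8..9  attrs  (1B, 1-aligned)
9..16  -- padding (7B)
16..24  mtime  (8B, 8-aligned)
24..25  blocks  (1B, 1-aligned)
25..38  crc  (13B, 1-aligned)
38..39  reserved  (1B, 1-aligned)
39..40  -- padding (1B)
40..42  n_entries  (2B, 2-aligned)
42..48  -- padding (6B)
48..56  inode  (8B, 8-aligned)
56..57  version  (1B, 1-aligned)
57..64  -- tail padding (7B)
sizeof = 64, alignof = 8
— Meta2 —
0..1  reserved  (1B, 1-aligned)
1..8  -- padding (7B)
8..16  offset  (8B, 8-aligned)
16..18  n_entries  (2B, 2-aligned)
18..24  -- padding (6B)
24..32  inode  (8B, 8-aligned)
32..33  blocks  (1B, 1-aligned)
33..40  -- padding (7B)
40..48  mtime  (8B, 8-aligned)
48..49  attrs  (1B, 1-aligned)
49..62  crc  (13B, 1-aligned)
62..63  version  (1B, 1-aligned)
63..64  -- tail padding (1B)
sizeof = 64, alignof = 8
64 − 64 = 0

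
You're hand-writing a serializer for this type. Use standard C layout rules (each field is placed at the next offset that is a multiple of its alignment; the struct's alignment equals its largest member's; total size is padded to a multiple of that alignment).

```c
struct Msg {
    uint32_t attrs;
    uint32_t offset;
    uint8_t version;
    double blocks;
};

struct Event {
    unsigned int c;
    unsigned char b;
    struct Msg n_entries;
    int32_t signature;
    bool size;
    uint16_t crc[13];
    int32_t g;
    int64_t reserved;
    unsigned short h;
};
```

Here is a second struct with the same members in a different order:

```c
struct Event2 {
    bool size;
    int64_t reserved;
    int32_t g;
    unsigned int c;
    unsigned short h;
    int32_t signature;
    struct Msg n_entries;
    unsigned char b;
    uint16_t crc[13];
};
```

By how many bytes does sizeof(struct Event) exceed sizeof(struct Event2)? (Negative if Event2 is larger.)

Msg: 0..4  attrs  (4B, 4-aligned); 4..8  offset  (4B, 4-aligned); 8..9  version  (1B, 1-aligned); 9..16  -- padding (7B); 16..24  blocks  (8B, 8-aligned); sizeof = 24, alignof = 8
0..4  c  (4B, 4-aligned)
4..5  b  (1B, 1-aligned)
5..8  -- padding (3B)
8..32  n_entries  (24B, 8-aligned)
32..36  signature  (4B, 4-aligned)
36..37  size  (1B, 1-aligned)
37..38  -- padding (1B)
38..64  crc  (26B, 2-aligned)
64..68  g  (4B, 4-aligned)
68..72  -- padding (4B)
72..80  reserved  (8B, 8-aligned)
80..82  h  (2B, 2-aligned)
82..88  -- tail padding (6B)
sizeof = 88, alignof = 8
— Event2 —
0..1  size  (1B, 1-aligned)
1..8  -- padding (7B)
8..16  reserved  (8B, 8-aligned)
16..20  g  (4B, 4-aligned)
20..24  c  (4B, 4-aligned)
24..26  h  (2B, 2-aligned)
26..28  -- padding (2B)
28..32  signature  (4B, 4-aligned)
32..56  n_entries  (24B, 8-aligned)
56..57  b  (1B, 1-aligned)
57..58  -- padding (1B)
58..84  crc  (26B, 2-aligned)
84..88  -- tail padding (4B)
sizeof = 88, alignof = 8
88 − 88 = 0

0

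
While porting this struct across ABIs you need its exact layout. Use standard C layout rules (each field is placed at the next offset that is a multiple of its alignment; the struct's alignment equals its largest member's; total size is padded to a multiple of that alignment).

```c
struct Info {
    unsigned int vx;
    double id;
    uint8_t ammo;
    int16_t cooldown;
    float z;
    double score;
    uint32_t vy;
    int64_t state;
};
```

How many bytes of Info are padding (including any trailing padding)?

9

0..4  vx  (4B, 4-aligned)
4..8  -- padding (4B)
8..16  id  (8B, 8-aligned)
16..17  ammo  (1B, 1-aligned)
17..18  -- padding (1B)
18..20  cooldown  (2B, 2-aligned)
20..24  z  (4B, 4-aligned)
24..32  score  (8B, 8-aligned)
32..36  vy  (4B, 4-aligned)
36..40  -- padding (4B)
40..48  state  (8B, 8-aligned)
sizeof = 48, alignof = 8
data bytes 39, size 48 → padding 9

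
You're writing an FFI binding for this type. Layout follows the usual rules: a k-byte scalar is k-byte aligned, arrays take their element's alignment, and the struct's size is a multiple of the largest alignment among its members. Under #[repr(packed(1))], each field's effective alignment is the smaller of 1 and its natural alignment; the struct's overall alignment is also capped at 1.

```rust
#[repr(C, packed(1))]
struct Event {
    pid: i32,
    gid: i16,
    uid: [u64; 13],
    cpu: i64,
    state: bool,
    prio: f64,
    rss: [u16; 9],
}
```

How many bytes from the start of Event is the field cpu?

@0: pid [4B, align 1] → 4
@4: gid [2B, align 1] → 6
@6: uid [104B, align 1] → 110
@110: cpu [8B, align 1] → 118

110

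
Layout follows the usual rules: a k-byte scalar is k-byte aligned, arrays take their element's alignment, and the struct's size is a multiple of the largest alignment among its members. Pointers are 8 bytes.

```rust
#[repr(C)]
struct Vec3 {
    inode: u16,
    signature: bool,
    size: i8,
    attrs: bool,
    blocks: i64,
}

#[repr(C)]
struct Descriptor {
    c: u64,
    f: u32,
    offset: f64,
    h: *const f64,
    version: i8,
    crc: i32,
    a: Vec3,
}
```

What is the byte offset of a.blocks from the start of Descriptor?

48

Vec3: inode at 0 (size 2, align 2) → ends 2; signature at 2 (size 1, align 1) → ends 3; size at 3 (size 1, align 1) → ends 4; attrs at 4 (size 1, align 1) → ends 5; pad 3 to align 8 for blocks; blocks at 8 (size 8, align 8) → ends 16; total 16 bytes, alignment 8
c at 0 (size 8, align 8) → ends 8
f at 8 (size 4, align 4) → ends 12
pad 4 to align 8 for offset
offset at 16 (size 8, align 8) → ends 24
h at 24 (size 8, align 8) → ends 32
version at 32 (size 1, align 1) → ends 33
pad 3 to align 4 for crc
crc at 36 (size 4, align 4) → ends 40
a at 40 (size 16, align 8) → ends 56
within Vec3: blocks at 8
40 + 8 = 48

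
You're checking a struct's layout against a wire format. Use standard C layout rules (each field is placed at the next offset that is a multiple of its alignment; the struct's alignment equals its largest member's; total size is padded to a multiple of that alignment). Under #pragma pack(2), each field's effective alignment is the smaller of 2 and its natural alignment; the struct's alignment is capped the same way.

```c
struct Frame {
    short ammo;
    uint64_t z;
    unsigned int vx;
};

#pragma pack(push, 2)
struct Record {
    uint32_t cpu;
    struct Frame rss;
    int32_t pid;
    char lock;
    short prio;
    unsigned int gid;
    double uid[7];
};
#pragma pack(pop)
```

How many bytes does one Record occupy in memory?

Frame: ammo at 0 (size 2, align 2) → ends 2; pad 6 to align 8 for z; z at 8 (size 8, align 8) → ends 16; vx at 16 (size 4, align 4) → ends 20; tail pad 4 to reach multiple of 8; total 24 bytes, alignment 8
cpu at 0 (size 4, align 2) → ends 4
rss at 4 (size 24, align 2) → ends 28
pid at 28 (size 4, align 2) → ends 32
lock at 32 (size 1, align 1) → ends 33
pad 1 to align 2 for prio
prio at 34 (size 2, align 2) → ends 36
gid at 36 (size 4, align 2) → ends 40
uid at 40 (size 56, align 2) → ends 96
total 96 bytes, alignment 2

96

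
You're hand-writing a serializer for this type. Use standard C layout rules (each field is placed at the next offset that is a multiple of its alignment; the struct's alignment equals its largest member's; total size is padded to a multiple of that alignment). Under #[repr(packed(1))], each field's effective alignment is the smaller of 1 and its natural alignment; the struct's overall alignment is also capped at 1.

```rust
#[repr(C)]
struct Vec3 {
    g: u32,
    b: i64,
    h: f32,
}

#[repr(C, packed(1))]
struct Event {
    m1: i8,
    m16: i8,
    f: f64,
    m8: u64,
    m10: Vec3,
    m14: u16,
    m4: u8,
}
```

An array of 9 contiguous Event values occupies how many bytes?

405

Vec3: 0..4  g  (4B, 4-aligned); 4..8  -- padding (4B); 8..16  b  (8B, 8-aligned); 16..20  h  (4B, 4-aligned); 20..24  -- tail padding (4B); sizeof = 24, alignof = 8
0..1  m1  (1B, 1-aligned)
1..2  m16  (1B, 1-aligned)
2..10  f  (8B, 1-aligned)
10..18  m8  (8B, 1-aligned)
18..42  m10  (24B, 1-aligned)
42..44  m14  (2B, 1-aligned)
44..45  m4  (1B, 1-aligned)
sizeof = 45, alignof = 1
array of 9: 9 × 45 = 405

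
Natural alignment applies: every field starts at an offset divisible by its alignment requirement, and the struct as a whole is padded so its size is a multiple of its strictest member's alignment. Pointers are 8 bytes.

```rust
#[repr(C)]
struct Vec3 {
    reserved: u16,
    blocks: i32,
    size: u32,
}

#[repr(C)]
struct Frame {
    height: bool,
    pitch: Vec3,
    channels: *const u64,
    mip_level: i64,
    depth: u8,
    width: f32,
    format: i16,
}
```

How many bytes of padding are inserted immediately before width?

3

Vec3: reserved at 0 (size 2, align 2) → ends 2; pad 2 to align 4 for blocks; blocks at 4 (size 4, align 4) → ends 8; size at 8 (size 4, align 4) → ends 12; total 12 bytes, alignment 4
height at 0 (size 1, align 1) → ends 1
pad 3 to align 4 for pitch
pitch at 4 (size 12, align 4) → ends 16
channels at 16 (size 8, align 8) → ends 24
mip_level at 24 (size 8, align 8) → ends 32
depth at 32 (size 1, align 1) → ends 33
pad 3 to align 4 for width
width at 36 (size 4, align 4) → ends 40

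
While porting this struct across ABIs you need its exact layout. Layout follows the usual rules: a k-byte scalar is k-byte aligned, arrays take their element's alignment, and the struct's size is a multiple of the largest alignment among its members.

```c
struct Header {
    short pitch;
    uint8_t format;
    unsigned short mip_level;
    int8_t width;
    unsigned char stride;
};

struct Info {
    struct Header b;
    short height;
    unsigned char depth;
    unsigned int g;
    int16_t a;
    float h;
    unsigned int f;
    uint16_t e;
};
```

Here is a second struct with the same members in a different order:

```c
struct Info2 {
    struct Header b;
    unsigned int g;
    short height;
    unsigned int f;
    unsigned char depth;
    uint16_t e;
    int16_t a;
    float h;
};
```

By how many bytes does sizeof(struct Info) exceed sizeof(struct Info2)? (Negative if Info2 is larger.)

0

Header: 0..2  pitch  (2B, 2-aligned); 2..3  format  (1B, 1-aligned); 3..4  -- padding (1B); 4..6  mip_level  (2B, 2-aligned); 6..7  width  (1B, 1-aligned); 7..8  stride  (1B, 1-aligned); sizeof = 8, alignof = 2
0..8  b  (8B, 2-aligned)
8..10  height  (2B, 2-aligned)
10..11  depth  (1B, 1-aligned)
11..12  -- padding (1B)
12..16  g  (4B, 4-aligned)
16..18  a  (2B, 2-aligned)
18..20  -- padding (2B)
20..24  h  (4B, 4-aligned)
24..28  f  (4B, 4-aligned)
28..30  e  (2B, 2-aligned)
30..32  -- tail padding (2B)
sizeof = 32, alignof = 4
— Info2 —
0..8  b  (8B, 2-aligned)
8..12  g  (4B, 4-aligned)
12..14  height  (2B, 2-aligned)
14..16  -- padding (2B)
16..20  f  (4B, 4-aligned)
20..21  depth  (1B, 1-aligned)
21..22  -- padding (1B)
22..24  e  (2B, 2-aligned)
24..26  a  (2B, 2-aligned)
26..28  -- padding (2B)
28..32  h  (4B, 4-aligned)
sizeof = 32, alignof = 4
32 − 32 = 0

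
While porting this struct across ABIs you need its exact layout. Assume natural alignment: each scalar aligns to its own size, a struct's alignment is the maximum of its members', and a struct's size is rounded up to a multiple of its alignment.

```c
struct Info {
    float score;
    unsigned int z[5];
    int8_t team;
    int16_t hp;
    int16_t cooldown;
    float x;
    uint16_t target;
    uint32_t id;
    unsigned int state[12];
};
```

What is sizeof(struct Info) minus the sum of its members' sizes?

score at 0 (size 4, align 4) → ends 4
z at 4 (size 20, align 4) → ends 24
team at 24 (size 1, align 1) → ends 25
pad 1 to align 2 for hp
hp at 26 (size 2, align 2) → ends 28
cooldown at 28 (size 2, align 2) → ends 30
pad 2 to align 4 for x
x at 32 (size 4, align 4) → ends 36
target at 36 (size 2, align 2) → ends 38
pad 2 to align 4 for id
id at 40 (size 4, align 4) → ends 44
state at 44 (size 48, align 4) → ends 92
total 92 bytes, alignment 4
data bytes 87, size 92 → padding 5

5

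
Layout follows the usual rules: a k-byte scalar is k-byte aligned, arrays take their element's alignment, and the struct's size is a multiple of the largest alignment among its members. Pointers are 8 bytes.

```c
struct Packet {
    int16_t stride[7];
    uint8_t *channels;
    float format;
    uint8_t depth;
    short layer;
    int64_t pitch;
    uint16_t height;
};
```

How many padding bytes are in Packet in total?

9

@0: stride [14B, align 2] → 14
+2 pad (align 8)
@16: channels [8B, align 8] → 24
@24: format [4B, align 4] → 28
@28: depth [1B, align 1] → 29
+1 pad (align 2)
@30: layer [2B, align 2] → 32
@32: pitch [8B, align 8] → 40
@40: height [2B, align 2] → 42
+6 tail pad (align 8)
size 48, align 8
data bytes 39, size 48 → padding 9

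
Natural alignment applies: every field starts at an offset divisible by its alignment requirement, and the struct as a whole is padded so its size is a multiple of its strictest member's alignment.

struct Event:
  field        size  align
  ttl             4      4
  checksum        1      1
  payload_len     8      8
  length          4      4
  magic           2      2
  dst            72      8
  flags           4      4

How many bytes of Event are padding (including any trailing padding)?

9

ttl at 0 (size 4, align 4) → ends 4
checksum at 4 (size 1, align 1) → ends 5
pad 3 to align 8 for payload_len
payload_len at 8 (size 8, align 8) → ends 16
length at 16 (size 4, align 4) → ends 20
magic at 20 (size 2, align 2) → ends 22
pad 2 to align 8 for dst
dst at 24 (size 72, align 8) → ends 96
flags at 96 (size 4, align 4) → ends 100
tail pad 4 to reach multiple of 8
total 104 bytes, alignment 8
data bytes 95, size 104 → padding 9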